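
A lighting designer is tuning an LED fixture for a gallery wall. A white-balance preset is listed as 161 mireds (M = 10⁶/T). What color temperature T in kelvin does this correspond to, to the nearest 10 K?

6210 K

T = 10⁶ / 161 = 6211.18 K → 6210 K.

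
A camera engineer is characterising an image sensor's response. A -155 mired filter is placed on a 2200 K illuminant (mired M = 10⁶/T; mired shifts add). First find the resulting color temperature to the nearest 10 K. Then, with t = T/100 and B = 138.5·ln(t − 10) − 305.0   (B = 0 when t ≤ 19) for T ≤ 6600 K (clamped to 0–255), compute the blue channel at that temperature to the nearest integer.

M_in = 10⁶/2200 = 454.55; M_out = 454.55 + (-155) = 299.55.
T_out = 10⁶/299.55 = 3338.4 K → 3340 K; t = 33.4.
B = 138.5·ln(33.4 − 10) − 305.0 = 138.5·ln 23.4 − 305.0 = 138.5·3.1527 − 305.0 = 131.654.
Rounded: 132.

132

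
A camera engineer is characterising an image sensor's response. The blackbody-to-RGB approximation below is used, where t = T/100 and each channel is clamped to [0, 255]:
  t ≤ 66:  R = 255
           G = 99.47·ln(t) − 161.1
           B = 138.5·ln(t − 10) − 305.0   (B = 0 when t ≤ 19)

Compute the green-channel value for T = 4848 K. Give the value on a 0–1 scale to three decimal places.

0.882

t = 4848/100 = 48.48; the t ≤ 66 branch applies.
G = 99.47·ln 48.48 − 161.1 = 99.47·3.8812 − 161.1 = 224.958.
On a 0–1 scale: 224.958/255 = 0.8822 → 0.882.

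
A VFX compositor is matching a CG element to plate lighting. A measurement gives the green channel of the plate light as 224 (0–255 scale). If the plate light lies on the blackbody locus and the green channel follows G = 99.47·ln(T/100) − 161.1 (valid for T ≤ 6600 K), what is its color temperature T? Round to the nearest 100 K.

4800 K

ln t = (224 + 161.1) / 99.47 = 3.8715.
t = e^3.8715 = 48.015.
T = 100·t = 4802 K → 4800 K to the nearest 100 K.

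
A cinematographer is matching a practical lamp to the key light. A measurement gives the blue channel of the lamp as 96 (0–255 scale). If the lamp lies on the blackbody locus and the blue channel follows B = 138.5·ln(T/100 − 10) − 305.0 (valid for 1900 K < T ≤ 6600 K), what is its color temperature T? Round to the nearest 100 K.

ln(t − 10) = (96 + 305.0) / 138.5 = 2.8953.
t − 10 = e^2.8953 = 18.089, so t = 28.089.
T = 100·t = 2809 K → 2800 K to the nearest 100 K.

2800 K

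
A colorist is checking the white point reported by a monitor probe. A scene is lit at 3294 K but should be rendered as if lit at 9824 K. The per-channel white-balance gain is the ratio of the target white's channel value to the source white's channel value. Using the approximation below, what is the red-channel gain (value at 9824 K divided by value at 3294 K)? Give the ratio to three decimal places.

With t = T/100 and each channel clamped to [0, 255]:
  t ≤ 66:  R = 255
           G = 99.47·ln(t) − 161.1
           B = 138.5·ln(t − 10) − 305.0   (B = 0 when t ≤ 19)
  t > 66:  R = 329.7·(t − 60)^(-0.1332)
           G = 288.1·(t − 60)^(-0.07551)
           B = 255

At 3294 K (t = 32.94):
  R = 255 by definition for t ≤ 66.
At 9824 K (t = 98.24):
  R = 329.7·(98.24 − 60)^(-0.1332) = 329.7·38.24^(-0.1332) = 329.7·0.61547 = 202.921.
Gain = 202.921 / 255.000 = 0.7958 → 0.796.

0.796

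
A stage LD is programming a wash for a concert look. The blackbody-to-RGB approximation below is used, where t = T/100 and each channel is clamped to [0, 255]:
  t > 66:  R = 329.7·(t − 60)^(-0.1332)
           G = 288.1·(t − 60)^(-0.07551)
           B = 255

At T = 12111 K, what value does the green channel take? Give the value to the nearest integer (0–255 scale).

211

t = 12111/100 = 121.11; the t > 66 branch applies.
G = 288.1·(121.11 − 60)^(-0.07551) = 288.1·61.11^(-0.07551) = 288.1·0.73305 = 211.190.
Rounded: 211.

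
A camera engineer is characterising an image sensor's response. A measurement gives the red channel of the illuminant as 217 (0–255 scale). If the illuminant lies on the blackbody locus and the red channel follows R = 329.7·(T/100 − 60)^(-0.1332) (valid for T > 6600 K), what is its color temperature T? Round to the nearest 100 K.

8300 K

(t − 60)^(-0.1332) = 217/329.7 = 0.65817.
t − 60 = 0.65817^(1/-0.1332) = 0.65817^(-7.508) = 23.110, so t = 83.110.
T = 100·t = 8311 K → 8300 K to the nearest 100 K.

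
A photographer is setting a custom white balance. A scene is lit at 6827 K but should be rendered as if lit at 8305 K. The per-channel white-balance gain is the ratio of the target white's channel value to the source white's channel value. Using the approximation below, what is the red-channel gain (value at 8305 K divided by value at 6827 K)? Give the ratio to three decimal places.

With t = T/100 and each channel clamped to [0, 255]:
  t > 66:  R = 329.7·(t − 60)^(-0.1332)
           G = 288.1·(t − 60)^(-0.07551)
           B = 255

0.872

At 6827 K (t = 68.27):
  R = 329.7·(68.27 − 60)^(-0.1332) = 329.7·8.27^(-0.1332) = 329.7·0.75472 = 248.833.
At 8305 K (t = 83.05):
  R = 329.7·(83.05 − 60)^(-0.1332) = 329.7·23.05^(-0.1332) = 329.7·0.65840 = 217.076.
Gain = 217.076 / 248.833 = 0.8724 → 0.872.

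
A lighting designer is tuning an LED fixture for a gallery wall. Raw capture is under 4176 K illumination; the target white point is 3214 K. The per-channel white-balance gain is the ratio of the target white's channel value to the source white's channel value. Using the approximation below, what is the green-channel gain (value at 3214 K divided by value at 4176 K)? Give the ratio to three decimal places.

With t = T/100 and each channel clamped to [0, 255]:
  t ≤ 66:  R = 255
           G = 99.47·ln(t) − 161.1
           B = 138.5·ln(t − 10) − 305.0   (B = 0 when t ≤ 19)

At 4176 K (t = 41.76):
  G = 99.47·ln 41.76 − 161.1 = 99.47·3.7319 − 161.1 = 210.116.
At 3214 K (t = 32.14):
  G = 99.47·ln 32.14 − 161.1 = 99.47·3.4701 − 161.1 = 184.071.
Gain = 184.071 / 210.116 = 0.8760 → 0.876.

0.876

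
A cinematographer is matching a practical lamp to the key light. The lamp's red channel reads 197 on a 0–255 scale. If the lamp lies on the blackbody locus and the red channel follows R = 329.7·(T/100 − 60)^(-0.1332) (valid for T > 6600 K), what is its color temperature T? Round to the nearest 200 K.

10800 K

(t − 60)^(-0.1332) = 197/329.7 = 0.59751.
t − 60 = 0.59751^(1/-0.1332) = 0.59751^(-7.508) = 47.761, so t = 107.761.
T = 100·t = 10776 K → 10800 K to the nearest 200 K.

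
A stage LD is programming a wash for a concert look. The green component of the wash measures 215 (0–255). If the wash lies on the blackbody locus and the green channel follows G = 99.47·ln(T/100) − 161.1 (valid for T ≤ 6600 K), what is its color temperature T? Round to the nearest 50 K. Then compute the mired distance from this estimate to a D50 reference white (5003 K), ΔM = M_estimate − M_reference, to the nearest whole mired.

+27 mireds

ln t = (215 + 161.1) / 99.47 = 3.7810.
t = e^3.7810 = 43.862.
T = 100·t = 4386 K → 4400 K to the nearest 50 K.
M_estimate = 10⁶/4400 = 227.27; M_reference = 10⁶/5003 = 199.88.
ΔM = 227.27 − 199.88 = 27.39 → +27 mireds.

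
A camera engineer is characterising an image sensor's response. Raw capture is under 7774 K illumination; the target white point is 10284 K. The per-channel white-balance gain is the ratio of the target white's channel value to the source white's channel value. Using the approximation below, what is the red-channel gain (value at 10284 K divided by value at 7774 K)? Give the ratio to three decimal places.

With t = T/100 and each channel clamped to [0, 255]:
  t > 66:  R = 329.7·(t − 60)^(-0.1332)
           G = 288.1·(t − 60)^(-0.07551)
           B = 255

0.889

At 7774 K (t = 77.74):
  R = 329.7·(77.74 − 60)^(-0.1332) = 329.7·17.74^(-0.1332) = 329.7·0.68177 = 224.780.
At 10284 K (t = 102.84):
  R = 329.7·(102.84 − 60)^(-0.1332) = 329.7·42.84^(-0.1332) = 329.7·0.60623 = 199.874.
Gain = 199.874 / 224.780 = 0.8892 → 0.889.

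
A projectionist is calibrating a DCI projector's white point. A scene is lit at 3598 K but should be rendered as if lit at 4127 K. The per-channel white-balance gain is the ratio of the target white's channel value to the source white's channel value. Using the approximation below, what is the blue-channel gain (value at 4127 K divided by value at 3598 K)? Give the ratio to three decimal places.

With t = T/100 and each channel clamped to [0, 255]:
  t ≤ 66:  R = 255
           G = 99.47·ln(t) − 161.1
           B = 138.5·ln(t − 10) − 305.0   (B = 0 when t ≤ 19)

1.176

At 3598 K (t = 35.98):
  B = 138.5·ln(35.98 − 10) − 305.0 = 138.5·ln 25.98 − 305.0 = 138.5·3.2573 − 305.0 = 146.140.
At 4127 K (t = 41.27):
  B = 138.5·ln(41.27 − 10) − 305.0 = 138.5·ln 31.27 − 305.0 = 138.5·3.4427 − 305.0 = 171.808.
Gain = 171.808 / 146.140 = 1.1756 → 1.176.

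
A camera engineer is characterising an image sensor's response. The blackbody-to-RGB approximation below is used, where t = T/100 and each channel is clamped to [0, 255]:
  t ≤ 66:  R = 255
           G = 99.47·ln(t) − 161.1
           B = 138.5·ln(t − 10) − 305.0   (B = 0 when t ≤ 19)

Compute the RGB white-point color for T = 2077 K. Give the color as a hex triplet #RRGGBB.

#FF8D18

t = 2077/100 = 20.77; the t ≤ 66 branch applies.
R = 255 by definition for t ≤ 66.
G = 99.47·ln 20.77 − 161.1 = 99.47·3.0335 − 161.1 = 140.643.
B = 138.5·ln(20.77 − 10) − 305.0 = 138.5·ln 10.77 − 305.0 = 138.5·2.3768 − 305.0 = 24.182.
Rounded: (255, 141, 24).
In hex: #FF8D18.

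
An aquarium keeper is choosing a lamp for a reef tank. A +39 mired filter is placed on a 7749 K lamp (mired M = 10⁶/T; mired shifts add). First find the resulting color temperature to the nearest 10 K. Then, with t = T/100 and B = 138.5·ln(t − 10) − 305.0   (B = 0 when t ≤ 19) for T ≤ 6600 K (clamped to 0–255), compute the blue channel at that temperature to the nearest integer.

235

M_in = 10⁶/7749 = 129.05; M_out = 129.05 + (+39) = 168.05.
T_out = 10⁶/168.05 = 5950.6 K → 5950 K; t = 59.5.
B = 138.5·ln(59.5 − 10) − 305.0 = 138.5·ln 49.5 − 305.0 = 138.5·3.9020 − 305.0 = 235.423.
Rounded: 235.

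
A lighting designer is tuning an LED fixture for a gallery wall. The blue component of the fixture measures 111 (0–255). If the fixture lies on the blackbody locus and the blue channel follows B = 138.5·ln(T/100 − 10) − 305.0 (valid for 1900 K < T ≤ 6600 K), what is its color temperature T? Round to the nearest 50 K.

ln(t − 10) = (111 + 305.0) / 138.5 = 3.0036.
t − 10 = e^3.0036 = 20.158, so t = 30.158.
T = 100·t = 3016 K → 3000 K to the nearest 50 K.

3000 K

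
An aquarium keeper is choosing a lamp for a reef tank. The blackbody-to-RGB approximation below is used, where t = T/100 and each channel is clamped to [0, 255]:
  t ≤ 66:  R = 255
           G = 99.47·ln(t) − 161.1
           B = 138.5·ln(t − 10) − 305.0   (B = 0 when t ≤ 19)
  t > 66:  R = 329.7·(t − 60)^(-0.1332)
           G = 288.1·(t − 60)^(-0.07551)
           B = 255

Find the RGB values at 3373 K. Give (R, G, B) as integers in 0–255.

t = 3373/100 = 33.73; the t ≤ 66 branch applies.
R = 255 by definition for t ≤ 66.
G = 99.47·ln 33.73 − 161.1 = 99.47·3.5184 − 161.1 = 188.874.
B = 138.5·ln(33.73 − 10) − 305.0 = 138.5·ln 23.73 − 305.0 = 138.5·3.1667 − 305.0 = 133.593.
Rounded: (255, 189, 134).

(255, 189, 134)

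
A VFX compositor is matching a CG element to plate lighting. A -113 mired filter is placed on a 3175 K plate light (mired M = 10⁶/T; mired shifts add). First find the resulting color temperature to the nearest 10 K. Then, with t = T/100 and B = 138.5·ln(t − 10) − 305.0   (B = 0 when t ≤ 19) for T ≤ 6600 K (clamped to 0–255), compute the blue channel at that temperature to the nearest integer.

204

M_in = 10⁶/3175 = 314.96; M_out = 314.96 + (-113) = 201.96.
T_out = 10⁶/201.96 = 4951.5 K → 4950 K; t = 49.5.
B = 138.5·ln(49.5 − 10) − 305.0 = 138.5·ln 39.5 − 305.0 = 138.5·3.6763 − 305.0 = 204.168.
Rounded: 204.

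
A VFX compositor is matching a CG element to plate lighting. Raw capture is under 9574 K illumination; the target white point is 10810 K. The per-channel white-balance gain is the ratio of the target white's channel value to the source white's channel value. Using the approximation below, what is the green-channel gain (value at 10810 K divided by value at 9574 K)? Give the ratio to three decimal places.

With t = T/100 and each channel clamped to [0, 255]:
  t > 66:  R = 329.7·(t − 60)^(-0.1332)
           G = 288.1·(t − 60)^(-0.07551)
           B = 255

0.978

At 9574 K (t = 95.74):
  G = 288.1·(95.74 − 60)^(-0.07551) = 288.1·35.74^(-0.07551) = 288.1·0.76335 = 219.920.
At 10810 K (t = 108.1):
  G = 288.1·(108.1 − 60)^(-0.07551) = 288.1·48.1^(-0.07551) = 288.1·0.74642 = 215.043.
Gain = 215.043 / 219.920 = 0.9778 → 0.978.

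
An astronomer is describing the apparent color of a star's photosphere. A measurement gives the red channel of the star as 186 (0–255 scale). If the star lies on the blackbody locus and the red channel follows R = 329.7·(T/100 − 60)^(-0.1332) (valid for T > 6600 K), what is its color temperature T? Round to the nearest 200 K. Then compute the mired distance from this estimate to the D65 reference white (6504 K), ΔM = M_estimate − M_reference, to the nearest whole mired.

(t − 60)^(-0.1332) = 186/329.7 = 0.56415.
t − 60 = 0.56415^(1/-0.1332) = 0.56415^(-7.508) = 73.521, so t = 133.521.
T = 100·t = 13352 K → 13400 K to the nearest 200 K.
M_estimate = 10⁶/13400 = 74.63; M_reference = 10⁶/6504 = 153.75.
ΔM = 74.63 − 153.75 = -79.12 → -79 mireds.

-79 mireds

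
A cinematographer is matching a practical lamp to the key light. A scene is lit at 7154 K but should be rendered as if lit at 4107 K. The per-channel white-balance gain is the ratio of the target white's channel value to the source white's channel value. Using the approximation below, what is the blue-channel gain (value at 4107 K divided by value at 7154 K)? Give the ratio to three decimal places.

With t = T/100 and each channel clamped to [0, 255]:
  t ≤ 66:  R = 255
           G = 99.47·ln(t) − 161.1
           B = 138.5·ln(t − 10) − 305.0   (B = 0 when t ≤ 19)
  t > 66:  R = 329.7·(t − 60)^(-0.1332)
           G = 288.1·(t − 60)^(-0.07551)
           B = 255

0.670

At 7154 K (t = 71.54):
  B = 255 by definition for t > 66.
At 4107 K (t = 41.07):
  B = 138.5·ln(41.07 − 10) − 305.0 = 138.5·ln 31.07 − 305.0 = 138.5·3.4362 − 305.0 = 170.920.
Gain = 170.920 / 255.000 = 0.6703 → 0.670.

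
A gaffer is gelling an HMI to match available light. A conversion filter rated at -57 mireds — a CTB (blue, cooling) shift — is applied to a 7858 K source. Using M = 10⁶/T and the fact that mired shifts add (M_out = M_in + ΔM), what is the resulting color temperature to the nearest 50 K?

14250 K

M_in = 10⁶/7858 = 127.26 mireds.
M_out = 127.26 + (-57) = 70.26 mireds.
T_out = 10⁶/70.26 = 14233.1 K → 14250 K.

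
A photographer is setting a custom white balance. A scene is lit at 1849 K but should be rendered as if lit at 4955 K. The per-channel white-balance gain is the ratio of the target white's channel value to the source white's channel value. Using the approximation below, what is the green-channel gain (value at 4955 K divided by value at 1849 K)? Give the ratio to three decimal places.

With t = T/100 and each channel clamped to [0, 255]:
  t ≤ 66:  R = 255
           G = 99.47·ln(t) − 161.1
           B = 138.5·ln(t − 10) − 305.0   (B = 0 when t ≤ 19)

1.760

At 1849 K (t = 18.49):
  G = 99.47·ln 18.49 − 161.1 = 99.47·2.9172 − 161.1 = 129.077.
At 4955 K (t = 49.55):
  G = 99.47·ln 49.55 − 161.1 = 99.47·3.9030 − 161.1 = 227.130.
Gain = 227.130 / 129.077 = 1.7596 → 1.760.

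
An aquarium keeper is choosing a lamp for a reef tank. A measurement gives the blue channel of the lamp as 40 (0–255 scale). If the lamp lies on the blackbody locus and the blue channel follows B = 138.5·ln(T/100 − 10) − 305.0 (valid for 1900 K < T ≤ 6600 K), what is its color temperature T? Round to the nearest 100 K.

2200 K

ln(t − 10) = (40 + 305.0) / 138.5 = 2.4910.
t − 10 = e^2.4910 = 12.073, so t = 22.073.
T = 100·t = 2207 K → 2200 K to the nearest 100 K.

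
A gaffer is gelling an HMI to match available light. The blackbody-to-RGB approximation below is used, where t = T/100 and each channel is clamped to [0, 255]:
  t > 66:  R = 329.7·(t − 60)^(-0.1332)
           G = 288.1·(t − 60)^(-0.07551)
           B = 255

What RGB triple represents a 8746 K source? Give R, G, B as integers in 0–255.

t = 8746/100 = 87.46; the t > 66 branch applies.
R = 329.7·(87.46 − 60)^(-0.1332) = 329.7·27.46^(-0.1332) = 329.7·0.64323 = 212.072.
G = 288.1·(87.46 − 60)^(-0.07551) = 288.1·27.46^(-0.07551) = 288.1·0.77869 = 224.340.
B = 255 by definition for t > 66.
Rounded: (212, 224, 255).

R=212, G=224, B=255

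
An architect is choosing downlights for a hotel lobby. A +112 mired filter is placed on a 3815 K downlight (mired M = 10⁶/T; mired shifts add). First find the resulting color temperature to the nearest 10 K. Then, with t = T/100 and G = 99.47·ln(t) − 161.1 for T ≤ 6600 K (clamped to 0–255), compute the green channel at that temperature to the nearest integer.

M_in = 10⁶/3815 = 262.12; M_out = 262.12 + (+112) = 374.12.
T_out = 10⁶/374.12 = 2672.9 K → 2670 K; t = 26.7.
G = 99.47·ln 26.7 − 161.1 = 99.47·3.2847 − 161.1 = 165.625.
Rounded: 166.

166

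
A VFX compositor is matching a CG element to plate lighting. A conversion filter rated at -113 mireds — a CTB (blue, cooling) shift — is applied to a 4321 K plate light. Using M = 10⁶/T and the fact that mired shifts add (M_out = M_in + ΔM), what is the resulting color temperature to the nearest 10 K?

8440 K

M_in = 10⁶/4321 = 231.43 mireds.
M_out = 231.43 + (-113) = 118.43 mireds.
T_out = 10⁶/118.43 = 8444.0 K → 8440 K.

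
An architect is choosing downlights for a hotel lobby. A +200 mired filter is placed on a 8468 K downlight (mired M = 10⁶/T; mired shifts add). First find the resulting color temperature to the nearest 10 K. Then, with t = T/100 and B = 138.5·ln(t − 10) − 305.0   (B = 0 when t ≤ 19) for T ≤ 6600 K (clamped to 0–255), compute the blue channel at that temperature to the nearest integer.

M_in = 10⁶/8468 = 118.09; M_out = 118.09 + (+200) = 318.09.
T_out = 10⁶/318.09 = 3143.7 K → 3140 K; t = 31.4.
B = 138.5·ln(31.4 − 10) − 305.0 = 138.5·ln 21.4 − 305.0 = 138.5·3.0634 − 305.0 = 119.280.
Rounded: 119.

119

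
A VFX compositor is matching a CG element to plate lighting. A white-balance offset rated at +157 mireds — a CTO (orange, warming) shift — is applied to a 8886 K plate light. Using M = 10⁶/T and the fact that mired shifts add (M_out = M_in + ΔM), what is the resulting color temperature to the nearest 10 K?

M_in = 10⁶/8886 = 112.54 mireds.
M_out = 112.54 + (+157) = 269.54 mireds.
T_out = 10⁶/269.54 = 3710.1 K → 3710 K.

3710 K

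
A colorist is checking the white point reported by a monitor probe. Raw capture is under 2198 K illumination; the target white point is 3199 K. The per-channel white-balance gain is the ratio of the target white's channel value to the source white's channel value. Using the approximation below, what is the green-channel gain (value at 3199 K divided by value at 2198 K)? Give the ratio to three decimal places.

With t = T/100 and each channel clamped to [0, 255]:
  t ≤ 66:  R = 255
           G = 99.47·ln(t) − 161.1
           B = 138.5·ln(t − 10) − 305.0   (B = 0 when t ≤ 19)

1.255

At 2198 K (t = 21.98):
  G = 99.47·ln 21.98 − 161.1 = 99.47·3.0901 − 161.1 = 146.276.
At 3199 K (t = 31.99):
  G = 99.47·ln 31.99 − 161.1 = 99.47·3.4654 − 161.1 = 183.606.
Gain = 183.606 / 146.276 = 1.2552 → 1.255.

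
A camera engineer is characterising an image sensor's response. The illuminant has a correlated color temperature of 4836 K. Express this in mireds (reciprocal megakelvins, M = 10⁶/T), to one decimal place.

206.8 mireds

M = 10⁶ / 4836 = 206.782 → 206.8 mireds.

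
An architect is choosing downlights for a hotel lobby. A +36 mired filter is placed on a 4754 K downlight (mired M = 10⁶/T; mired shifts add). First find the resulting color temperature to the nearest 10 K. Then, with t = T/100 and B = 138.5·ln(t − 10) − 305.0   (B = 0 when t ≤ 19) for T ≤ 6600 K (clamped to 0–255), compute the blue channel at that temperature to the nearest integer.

169

M_in = 10⁶/4754 = 210.35; M_out = 210.35 + (+36) = 246.35.
T_out = 10⁶/246.35 = 4059.3 K → 4060 K; t = 40.6.
B = 138.5·ln(40.6 − 10) − 305.0 = 138.5·ln 30.6 − 305.0 = 138.5·3.4210 − 305.0 = 168.809.
Rounded: 169.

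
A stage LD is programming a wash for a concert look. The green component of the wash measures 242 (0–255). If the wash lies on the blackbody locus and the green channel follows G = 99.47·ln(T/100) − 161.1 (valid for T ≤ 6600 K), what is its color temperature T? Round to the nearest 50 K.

5750 K

ln t = (242 + 161.1) / 99.47 = 4.0525.
t = e^4.0525 = 57.540.
T = 100·t = 5754 K → 5750 K to the nearest 50 K.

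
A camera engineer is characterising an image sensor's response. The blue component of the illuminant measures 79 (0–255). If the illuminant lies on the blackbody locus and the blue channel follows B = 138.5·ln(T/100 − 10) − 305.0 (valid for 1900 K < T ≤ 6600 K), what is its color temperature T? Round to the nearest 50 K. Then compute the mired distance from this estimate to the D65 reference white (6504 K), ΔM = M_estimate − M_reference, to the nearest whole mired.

+231 mireds

ln(t − 10) = (79 + 305.0) / 138.5 = 2.7726.
t − 10 = e^2.7726 = 16.000, so t = 26.000.
T = 100·t = 2600 K → 2600 K to the nearest 50 K.
M_estimate = 10⁶/2600 = 384.62; M_reference = 10⁶/6504 = 153.75.
ΔM = 384.62 − 153.75 = 230.86 → +231 mireds.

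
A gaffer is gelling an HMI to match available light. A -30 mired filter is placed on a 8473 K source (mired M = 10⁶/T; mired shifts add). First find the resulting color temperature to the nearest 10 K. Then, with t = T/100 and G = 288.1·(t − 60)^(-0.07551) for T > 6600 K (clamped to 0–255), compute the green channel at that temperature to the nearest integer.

M_in = 10⁶/8473 = 118.02; M_out = 118.02 + (-30) = 88.02.
T_out = 10⁶/88.02 = 11360.8 K → 11360 K; t = 113.6.
G = 288.1·(113.6 − 60)^(-0.07551) = 288.1·53.6^(-0.07551) = 288.1·0.74034 = 213.292.
Rounded: 213.

213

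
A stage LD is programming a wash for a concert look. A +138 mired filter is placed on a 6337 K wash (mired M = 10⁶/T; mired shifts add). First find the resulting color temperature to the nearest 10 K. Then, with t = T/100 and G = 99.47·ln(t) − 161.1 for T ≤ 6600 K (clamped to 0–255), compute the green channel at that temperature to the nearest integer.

M_in = 10⁶/6337 = 157.80; M_out = 157.80 + (+138) = 295.80.
T_out = 10⁶/295.80 = 3380.6 K → 3380 K; t = 33.8.
G = 99.47·ln 33.8 − 161.1 = 99.47·3.5205 − 161.1 = 189.080.
Rounded: 189.

189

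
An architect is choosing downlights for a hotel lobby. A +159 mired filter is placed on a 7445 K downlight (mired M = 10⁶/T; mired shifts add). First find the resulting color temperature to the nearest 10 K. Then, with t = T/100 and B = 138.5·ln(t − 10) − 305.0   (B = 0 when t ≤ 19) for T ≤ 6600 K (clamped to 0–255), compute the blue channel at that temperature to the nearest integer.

136

M_in = 10⁶/7445 = 134.32; M_out = 134.32 + (+159) = 293.32.
T_out = 10⁶/293.32 = 3409.3 K → 3410 K; t = 34.1.
B = 138.5·ln(34.1 − 10) − 305.0 = 138.5·ln 24.1 − 305.0 = 138.5·3.1822 − 305.0 = 135.736.
Rounded: 136.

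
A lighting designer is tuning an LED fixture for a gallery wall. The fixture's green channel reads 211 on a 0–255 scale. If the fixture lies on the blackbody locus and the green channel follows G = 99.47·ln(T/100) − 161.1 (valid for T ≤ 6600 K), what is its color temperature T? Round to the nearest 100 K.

4200 K

ln t = (211 + 161.1) / 99.47 = 3.7408.
t = e^3.7408 = 42.133.
T = 100·t = 4213 K → 4200 K to the nearest 100 K.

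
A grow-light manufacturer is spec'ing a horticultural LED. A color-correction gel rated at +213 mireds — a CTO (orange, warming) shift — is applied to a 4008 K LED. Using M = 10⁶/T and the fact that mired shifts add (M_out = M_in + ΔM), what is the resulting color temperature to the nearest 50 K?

2150 K

M_in = 10⁶/4008 = 249.50 mireds.
M_out = 249.50 + (+213) = 462.50 mireds.
T_out = 10⁶/462.50 = 2162.2 K → 2150 K.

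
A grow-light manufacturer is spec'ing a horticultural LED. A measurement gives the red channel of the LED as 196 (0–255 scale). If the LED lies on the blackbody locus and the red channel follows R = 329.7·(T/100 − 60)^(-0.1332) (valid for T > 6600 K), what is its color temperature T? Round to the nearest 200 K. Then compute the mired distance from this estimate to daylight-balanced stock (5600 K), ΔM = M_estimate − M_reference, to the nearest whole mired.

-88 mireds

(t − 60)^(-0.1332) = 196/329.7 = 0.59448.
t − 60 = 0.59448^(1/-0.1332) = 0.59448^(-7.508) = 49.621, so t = 109.621.
T = 100·t = 10962 K → 11000 K to the nearest 200 K.
M_estimate = 10⁶/11000 = 90.91; M_reference = 10⁶/5600 = 178.57.
ΔM = 90.91 − 178.57 = -87.66 → -88 mireds.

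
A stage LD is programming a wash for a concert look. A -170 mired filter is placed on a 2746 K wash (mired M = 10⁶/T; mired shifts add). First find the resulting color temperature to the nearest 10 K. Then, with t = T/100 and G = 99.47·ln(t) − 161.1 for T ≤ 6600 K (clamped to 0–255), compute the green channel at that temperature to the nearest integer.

231

M_in = 10⁶/2746 = 364.17; M_out = 364.17 + (-170) = 194.17.
T_out = 10⁶/194.17 = 5150.2 K → 5150 K; t = 51.5.
G = 99.47·ln 51.5 − 161.1 = 99.47·3.9416 − 161.1 = 230.969.
Rounded: 231.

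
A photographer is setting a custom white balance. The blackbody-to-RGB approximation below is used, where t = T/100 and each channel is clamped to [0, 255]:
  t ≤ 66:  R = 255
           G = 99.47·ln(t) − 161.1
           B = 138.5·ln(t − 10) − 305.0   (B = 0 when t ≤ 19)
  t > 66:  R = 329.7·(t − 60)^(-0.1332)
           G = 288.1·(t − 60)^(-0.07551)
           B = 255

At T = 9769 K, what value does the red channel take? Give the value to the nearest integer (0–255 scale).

203

t = 9769/100 = 97.69; the t > 66 branch applies.
R = 329.7·(97.69 − 60)^(-0.1332) = 329.7·37.69^(-0.1332) = 329.7·0.61666 = 203.313.
Rounded: 203.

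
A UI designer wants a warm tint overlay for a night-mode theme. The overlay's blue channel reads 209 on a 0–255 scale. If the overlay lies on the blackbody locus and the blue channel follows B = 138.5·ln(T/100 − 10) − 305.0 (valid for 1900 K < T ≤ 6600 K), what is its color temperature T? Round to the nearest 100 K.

5100 K

ln(t − 10) = (209 + 305.0) / 138.5 = 3.7112.
t − 10 = e^3.7112 = 40.903, so t = 50.903.
T = 100·t = 5090 K → 5100 K to the nearest 100 K.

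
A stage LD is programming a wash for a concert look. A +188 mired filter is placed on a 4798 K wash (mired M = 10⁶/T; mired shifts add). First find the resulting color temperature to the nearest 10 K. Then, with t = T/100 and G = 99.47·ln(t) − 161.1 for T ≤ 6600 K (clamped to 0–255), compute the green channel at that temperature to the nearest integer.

160

M_in = 10⁶/4798 = 208.42; M_out = 208.42 + (+188) = 396.42.
T_out = 10⁶/396.42 = 2522.6 K → 2520 K; t = 25.2.
G = 99.47·ln 25.2 − 161.1 = 99.47·3.2268 − 161.1 = 159.874.
Rounded: 160.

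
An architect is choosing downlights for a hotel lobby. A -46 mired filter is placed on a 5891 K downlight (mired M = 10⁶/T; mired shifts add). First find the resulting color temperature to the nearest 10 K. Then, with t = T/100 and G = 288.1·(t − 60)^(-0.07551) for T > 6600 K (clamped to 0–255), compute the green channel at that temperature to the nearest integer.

M_in = 10⁶/5891 = 169.75; M_out = 169.75 + (-46) = 123.75.
T_out = 10⁶/123.75 = 8080.8 K → 8080 K; t = 80.8.
G = 288.1·(80.8 − 60)^(-0.07551) = 288.1·20.8^(-0.07551) = 288.1·0.79519 = 229.095.
Rounded: 229.

229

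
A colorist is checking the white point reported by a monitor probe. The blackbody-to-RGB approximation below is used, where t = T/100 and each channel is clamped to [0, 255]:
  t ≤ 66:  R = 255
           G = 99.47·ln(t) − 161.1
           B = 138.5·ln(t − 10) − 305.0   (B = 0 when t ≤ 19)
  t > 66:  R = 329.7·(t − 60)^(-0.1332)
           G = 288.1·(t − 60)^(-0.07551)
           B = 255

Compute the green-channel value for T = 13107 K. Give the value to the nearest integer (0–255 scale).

209

t = 13107/100 = 131.07; the t > 66 branch applies.
G = 288.1·(131.07 − 60)^(-0.07551) = 288.1·71.07^(-0.07551) = 288.1·0.72473 = 208.796.
Rounded: 209.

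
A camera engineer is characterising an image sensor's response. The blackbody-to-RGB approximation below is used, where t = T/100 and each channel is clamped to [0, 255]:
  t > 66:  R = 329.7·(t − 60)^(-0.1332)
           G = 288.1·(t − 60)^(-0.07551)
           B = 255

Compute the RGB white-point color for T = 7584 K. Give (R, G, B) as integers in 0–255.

(228, 234, 255)

t = 7584/100 = 75.84; the t > 66 branch applies.
R = 329.7·(75.84 − 60)^(-0.1332) = 329.7·15.84^(-0.1332) = 329.7·0.69214 = 228.198.
G = 288.1·(75.84 − 60)^(-0.07551) = 288.1·15.84^(-0.07551) = 288.1·0.81172 = 233.857.
B = 255 by definition for t > 66.
Rounded: (228, 234, 255).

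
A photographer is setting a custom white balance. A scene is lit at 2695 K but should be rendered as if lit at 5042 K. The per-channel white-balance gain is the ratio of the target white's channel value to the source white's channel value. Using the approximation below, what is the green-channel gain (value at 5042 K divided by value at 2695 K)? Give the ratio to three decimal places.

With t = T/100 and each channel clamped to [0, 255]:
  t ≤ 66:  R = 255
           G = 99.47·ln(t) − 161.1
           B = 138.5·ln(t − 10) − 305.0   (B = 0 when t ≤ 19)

At 2695 K (t = 26.95):
  G = 99.47·ln 26.95 − 161.1 = 99.47·3.2940 − 161.1 = 166.553.
At 5042 K (t = 50.42):
  G = 99.47·ln 50.42 − 161.1 = 99.47·3.9204 − 161.1 = 228.861.
Gain = 228.861 / 166.553 = 1.3741 → 1.374.

1.374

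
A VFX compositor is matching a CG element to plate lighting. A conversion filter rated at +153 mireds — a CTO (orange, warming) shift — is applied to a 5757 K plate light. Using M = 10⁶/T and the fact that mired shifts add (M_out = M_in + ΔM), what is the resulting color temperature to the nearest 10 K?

M_in = 10⁶/5757 = 173.70 mireds.
M_out = 173.70 + (+153) = 326.70 mireds.
T_out = 10⁶/326.70 = 3060.9 K → 3060 K.

3060 K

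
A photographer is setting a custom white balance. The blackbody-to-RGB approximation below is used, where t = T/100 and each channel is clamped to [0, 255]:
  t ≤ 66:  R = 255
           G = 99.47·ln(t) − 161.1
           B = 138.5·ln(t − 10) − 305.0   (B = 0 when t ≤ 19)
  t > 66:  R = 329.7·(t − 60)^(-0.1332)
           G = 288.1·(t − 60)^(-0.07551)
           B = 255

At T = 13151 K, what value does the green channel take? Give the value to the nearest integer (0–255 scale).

209

t = 13151/100 = 131.51; the t > 66 branch applies.
G = 288.1·(131.51 − 60)^(-0.07551) = 288.1·71.51^(-0.07551) = 288.1·0.72440 = 208.699.
Rounded: 209.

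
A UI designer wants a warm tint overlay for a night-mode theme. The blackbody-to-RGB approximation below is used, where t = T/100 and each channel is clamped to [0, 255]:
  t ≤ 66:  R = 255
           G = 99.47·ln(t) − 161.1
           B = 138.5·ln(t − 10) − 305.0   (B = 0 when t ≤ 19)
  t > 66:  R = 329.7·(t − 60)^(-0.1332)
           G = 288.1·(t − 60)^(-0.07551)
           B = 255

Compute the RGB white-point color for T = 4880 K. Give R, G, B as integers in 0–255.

R=255, G=226, B=202

t = 4880/100 = 48.8; the t ≤ 66 branch applies.
R = 255 by definition for t ≤ 66.
G = 99.47·ln 48.8 − 161.1 = 99.47·3.8877 − 161.1 = 225.613.
B = 138.5·ln(48.8 − 10) − 305.0 = 138.5·ln 38.8 − 305.0 = 138.5·3.6584 − 305.0 = 201.691.
Rounded: (255, 226, 202).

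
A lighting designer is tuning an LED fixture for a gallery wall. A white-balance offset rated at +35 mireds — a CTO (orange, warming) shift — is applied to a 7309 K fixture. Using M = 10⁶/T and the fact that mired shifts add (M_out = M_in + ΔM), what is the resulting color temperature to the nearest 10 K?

5820 K

M_in = 10⁶/7309 = 136.82 mireds.
M_out = 136.82 + (+35) = 171.82 mireds.
T_out = 10⁶/171.82 = 5820.1 K → 5820 K.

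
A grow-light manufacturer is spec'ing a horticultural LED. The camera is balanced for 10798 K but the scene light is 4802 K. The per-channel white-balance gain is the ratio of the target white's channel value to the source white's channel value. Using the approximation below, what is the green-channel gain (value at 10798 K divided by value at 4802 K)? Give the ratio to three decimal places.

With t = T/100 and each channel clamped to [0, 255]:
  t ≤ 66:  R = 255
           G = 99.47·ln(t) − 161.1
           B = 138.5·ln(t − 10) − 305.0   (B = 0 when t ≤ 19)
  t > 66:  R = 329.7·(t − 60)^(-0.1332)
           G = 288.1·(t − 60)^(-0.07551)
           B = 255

At 4802 K (t = 48.02):
  G = 99.47·ln 48.02 − 161.1 = 99.47·3.8716 − 161.1 = 224.010.
At 10798 K (t = 107.98):
  G = 288.1·(107.98 − 60)^(-0.07551) = 288.1·47.98^(-0.07551) = 288.1·0.74656 = 215.083.
Gain = 215.083 / 224.010 = 0.9602 → 0.960.

0.960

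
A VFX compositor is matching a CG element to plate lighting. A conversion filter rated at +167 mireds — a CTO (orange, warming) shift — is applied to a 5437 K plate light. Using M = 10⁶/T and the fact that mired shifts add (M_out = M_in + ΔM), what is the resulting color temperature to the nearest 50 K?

M_in = 10⁶/5437 = 183.92 mireds.
M_out = 183.92 + (+167) = 350.92 mireds.
T_out = 10⁶/350.92 = 2849.6 K → 2850 K.

2850 K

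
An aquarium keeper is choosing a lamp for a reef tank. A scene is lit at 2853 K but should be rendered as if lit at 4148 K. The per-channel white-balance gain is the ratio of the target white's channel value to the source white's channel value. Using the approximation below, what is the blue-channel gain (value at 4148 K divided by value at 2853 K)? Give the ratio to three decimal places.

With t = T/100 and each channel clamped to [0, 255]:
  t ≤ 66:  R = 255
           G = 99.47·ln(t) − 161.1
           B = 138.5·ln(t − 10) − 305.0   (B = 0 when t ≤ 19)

At 2853 K (t = 28.53):
  B = 138.5·ln(28.53 − 10) − 305.0 = 138.5·ln 18.53 − 305.0 = 138.5·2.9194 − 305.0 = 99.336.
At 4148 K (t = 41.48):
  B = 138.5·ln(41.48 − 10) − 305.0 = 138.5·ln 31.48 − 305.0 = 138.5·3.4494 − 305.0 = 172.735.
Gain = 172.735 / 99.336 = 1.7389 → 1.739.

1.739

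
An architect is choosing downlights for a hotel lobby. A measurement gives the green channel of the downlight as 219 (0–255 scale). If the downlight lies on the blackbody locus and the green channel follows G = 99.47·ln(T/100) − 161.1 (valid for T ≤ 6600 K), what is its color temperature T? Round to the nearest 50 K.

4550 K

ln t = (219 + 161.1) / 99.47 = 3.8213.
t = e^3.8213 = 45.661.
T = 100·t = 4566 K → 4550 K to the nearest 50 K.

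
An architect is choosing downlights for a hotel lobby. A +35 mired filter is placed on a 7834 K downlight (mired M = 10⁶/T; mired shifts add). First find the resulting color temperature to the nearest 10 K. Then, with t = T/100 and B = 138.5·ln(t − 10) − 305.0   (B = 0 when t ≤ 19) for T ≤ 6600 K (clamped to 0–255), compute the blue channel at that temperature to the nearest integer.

M_in = 10⁶/7834 = 127.65; M_out = 127.65 + (+35) = 162.65.
T_out = 10⁶/162.65 = 6148.2 K → 6150 K; t = 61.5.
B = 138.5·ln(61.5 − 10) − 305.0 = 138.5·ln 51.5 − 305.0 = 138.5·3.9416 − 305.0 = 240.909.
Rounded: 241.

241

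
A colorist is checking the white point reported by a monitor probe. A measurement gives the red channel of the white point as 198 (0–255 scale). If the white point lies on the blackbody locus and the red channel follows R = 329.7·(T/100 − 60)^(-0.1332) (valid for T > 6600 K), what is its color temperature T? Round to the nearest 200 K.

10600 K

(t − 60)^(-0.1332) = 198/329.7 = 0.60055.
t − 60 = 0.60055^(1/-0.1332) = 0.60055^(-7.508) = 45.980, so t = 105.980.
T = 100·t = 10598 K → 10600 K to the nearest 200 K.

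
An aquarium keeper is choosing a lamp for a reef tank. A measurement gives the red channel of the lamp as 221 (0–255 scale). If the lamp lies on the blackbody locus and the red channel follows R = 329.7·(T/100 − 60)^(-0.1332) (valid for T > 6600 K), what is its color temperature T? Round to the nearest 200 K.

8000 K

(t − 60)^(-0.1332) = 221/329.7 = 0.67031.
t − 60 = 0.67031^(1/-0.1332) = 0.67031^(-7.508) = 20.149, so t = 80.149.
T = 100·t = 8015 K → 8000 K to the nearest 200 K.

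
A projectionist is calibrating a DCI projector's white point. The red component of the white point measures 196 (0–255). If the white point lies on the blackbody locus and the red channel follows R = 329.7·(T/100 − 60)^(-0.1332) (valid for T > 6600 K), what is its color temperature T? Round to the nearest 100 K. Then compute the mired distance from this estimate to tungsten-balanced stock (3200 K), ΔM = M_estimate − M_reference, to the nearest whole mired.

(t − 60)^(-0.1332) = 196/329.7 = 0.59448.
t − 60 = 0.59448^(1/-0.1332) = 0.59448^(-7.508) = 49.621, so t = 109.621.
T = 100·t = 10962 K → 11000 K to the nearest 100 K.
M_estimate = 10⁶/11000 = 90.91; M_reference = 10⁶/3200 = 312.50.
ΔM = 90.91 − 312.50 = -221.59 → -222 mireds.

-222 mireds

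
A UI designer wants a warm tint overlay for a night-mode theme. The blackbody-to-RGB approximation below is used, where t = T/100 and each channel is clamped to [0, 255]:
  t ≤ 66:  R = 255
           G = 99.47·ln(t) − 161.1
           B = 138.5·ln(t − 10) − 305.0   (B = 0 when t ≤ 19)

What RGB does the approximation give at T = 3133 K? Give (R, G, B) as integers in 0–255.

t = 3133/100 = 31.33; the t ≤ 66 branch applies.
R = 255 by definition for t ≤ 66.
G = 99.47·ln 31.33 − 161.1 = 99.47·3.4446 − 161.1 = 181.532.
B = 138.5·ln(31.33 − 10) − 305.0 = 138.5·ln 21.33 − 305.0 = 138.5·3.0601 − 305.0 = 118.826.
Rounded: (255, 182, 119).

(255, 182, 119)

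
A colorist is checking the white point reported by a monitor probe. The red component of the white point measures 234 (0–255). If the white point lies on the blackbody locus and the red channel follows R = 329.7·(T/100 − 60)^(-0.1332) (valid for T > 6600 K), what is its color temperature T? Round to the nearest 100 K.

(t − 60)^(-0.1332) = 234/329.7 = 0.70974.
t − 60 = 0.70974^(1/-0.1332) = 0.70974^(-7.508) = 13.119, so t = 73.119.
T = 100·t = 7312 K → 7300 K to the nearest 100 K.

7300 K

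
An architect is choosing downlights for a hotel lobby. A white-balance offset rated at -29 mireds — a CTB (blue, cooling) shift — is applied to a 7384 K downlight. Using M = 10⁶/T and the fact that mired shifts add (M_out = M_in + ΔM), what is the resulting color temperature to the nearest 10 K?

M_in = 10⁶/7384 = 135.43 mireds.
M_out = 135.43 + (-29) = 106.43 mireds.
T_out = 10⁶/106.43 = 9396.0 K → 9400 K.

9400 K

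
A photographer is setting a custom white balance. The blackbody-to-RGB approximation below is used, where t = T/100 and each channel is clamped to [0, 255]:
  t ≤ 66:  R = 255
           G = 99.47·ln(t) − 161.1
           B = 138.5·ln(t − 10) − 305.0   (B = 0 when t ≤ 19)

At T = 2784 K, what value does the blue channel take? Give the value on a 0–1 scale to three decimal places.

0.369

t = 2784/100 = 27.84; the t ≤ 66 branch applies.
B = 138.5·ln(27.84 − 10) − 305.0 = 138.5·ln 17.84 − 305.0 = 138.5·2.8814 − 305.0 = 94.080.
On a 0–1 scale: 94.080/255 = 0.3689 → 0.369.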